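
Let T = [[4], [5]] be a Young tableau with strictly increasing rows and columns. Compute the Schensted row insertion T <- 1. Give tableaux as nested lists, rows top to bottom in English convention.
[[1], [4], [5]]

In row 1, 1 replaces 4 (the leftmost entry greater than 1); 4 is bumped to row 2. In row 2, 4 replaces 5 (the leftmost entry greater than 4); 5 is bumped to row 3. 5 starts a new row 3. The new tableau is [[1], [4], [5]].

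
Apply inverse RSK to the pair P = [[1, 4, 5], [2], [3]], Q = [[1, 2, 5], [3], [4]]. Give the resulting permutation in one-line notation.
3 4 2 1 5

Reverse the RSK construction: for i from n down to 1, find the cell of Q containing i, remove the entry at that cell from P, and reverse-bump it up through P; the value ejected from row 1 is w(i).

Step i=5: Q has 5 at row 1, column 3; remove that cell from P, ejecting 5. So w(5) = 5. P is now [[1, 4], [2], [3]].
Step i=4: Q has 4 at row 3, column 1; remove 3 from row 3 of P and reverse-bump: 3 enters row 2 and ejects 2; 2 enters row 1 and ejects 1. So w(4) = 1. P is now [[2, 4], [3]].
Step i=3: Q has 3 at row 2, column 1; remove 3 from row 2 of P and reverse-bump: 3 enters row 1 and ejects 2. So w(3) = 2. P is now [[3, 4]].
Step i=2: Q has 2 at row 1, column 2; remove that cell from P, ejecting 4. So w(2) = 4. P is now [[3]].
Step i=1: Q has 1 at row 1, column 1; remove that cell from P, ejecting 3. So w(1) = 3. P is now [].

So w = 3 4 2 1 5.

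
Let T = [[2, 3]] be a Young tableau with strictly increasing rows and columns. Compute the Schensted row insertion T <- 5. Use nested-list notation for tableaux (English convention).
[[2, 3, 5]]

5 is larger than every entry of row 1, so it is appended to row 1. The new tableau is [[2, 3, 5]].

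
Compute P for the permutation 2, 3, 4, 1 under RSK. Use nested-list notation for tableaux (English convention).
After inserting 2: P = [[2]].
After inserting 3: P = [[2, 3]].
After inserting 4: P = [[2, 3, 4]].
After inserting 1: P = [[1, 3, 4], [2]].

So P = [[1, 3, 4], [2]].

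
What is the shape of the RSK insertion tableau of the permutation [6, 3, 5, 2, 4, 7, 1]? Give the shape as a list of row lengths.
[3, 2, 1, 1]

Row-insert each entry into an empty tableau.

After inserting 6: P = [[6]].
After inserting 3: P = [[3], [6]].
After inserting 5: P = [[3, 5], [6]].
After inserting 2: P = [[2, 5], [3], [6]].
After inserting 4: P = [[2, 4], [3, 5], [6]].
After inserting 7: P = [[2, 4, 7], [3, 5], [6]].
After inserting 1: P = [[1, 4, 7], [2, 5], [3], [6]].

The final insertion tableau P = [[1, 4, 7], [2, 5], [3], [6]] has shape [3, 2, 1, 1].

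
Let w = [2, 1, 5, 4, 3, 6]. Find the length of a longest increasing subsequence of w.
3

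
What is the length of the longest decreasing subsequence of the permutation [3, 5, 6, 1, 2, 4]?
2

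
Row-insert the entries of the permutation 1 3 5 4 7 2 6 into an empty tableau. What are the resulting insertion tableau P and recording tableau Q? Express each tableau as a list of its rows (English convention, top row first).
P = [[1, 2, 4, 6], [3, 7], [5]], Q = [[1, 2, 3, 5], [4, 7], [6]]

Insert each entry of the permutation into P by Schensted row insertion, recording in Q the position of each new cell.

Insert 1: appended to row 1. P = [[1]], Q = [[1]].
Insert 3: appended to row 1. P = [[1, 3]], Q = [[1, 2]].
Insert 5: appended to row 1. P = [[1, 3, 5]], Q = [[1, 2, 3]].
Insert 4: 4 bumps 5 from row 1; 5 starts row 2. P = [[1, 3, 4], [5]], Q = [[1, 2, 3], [4]].
Insert 7: appended to row 1. P = [[1, 3, 4, 7], [5]], Q = [[1, 2, 3, 5], [4]].
Insert 2: 2 bumps 3 from row 1; 3 bumps 5 from row 2; 5 starts row 3. P = [[1, 2, 4, 7], [3], [5]], Q = [[1, 2, 3, 5], [4], [6]].
Insert 6: 6 bumps 7 from row 1; 7 appends to row 2. P = [[1, 2, 4, 6], [3, 7], [5]], Q = [[1, 2, 3, 5], [4, 7], [6]].

So P = [[1, 2, 4, 6], [3, 7], [5]], Q = [[1, 2, 3, 5], [4, 7], [6]].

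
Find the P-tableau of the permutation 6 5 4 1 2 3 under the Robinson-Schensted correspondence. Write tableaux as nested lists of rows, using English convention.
Insert 6: appended to row 1. P = [[6]].
Insert 5: 5 bumps 6 from row 1; 6 starts row 2. P = [[5], [6]].
Insert 4: 4 bumps 5 from row 1; 5 bumps 6 from row 2; 6 starts row 3. P = [[4], [5], [6]].
Insert 1: 1 bumps 4 from row 1; 4 bumps 5 from row 2; 5 bumps 6 from row 3; 6 starts row 4. P = [[1], [4], [5], [6]].
Insert 2: appended to row 1. P = [[1, 2], [4], [5], [6]].
Insert 3: appended to row 1. P = [[1, 2, 3], [4], [5], [6]].

So P = [[1, 2, 3], [4], [5], [6]].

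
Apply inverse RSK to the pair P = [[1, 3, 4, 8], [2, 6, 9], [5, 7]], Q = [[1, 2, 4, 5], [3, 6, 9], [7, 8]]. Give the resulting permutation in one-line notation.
Reverse RSK: for i = n, n-1, ..., 1, locate i in Q, remove the corresponding corner cell from P, and reverse-bump its entry up through P; the value ejected from row 1 is w(i).

So w = 2 5 3 7 9 6 1 4 8.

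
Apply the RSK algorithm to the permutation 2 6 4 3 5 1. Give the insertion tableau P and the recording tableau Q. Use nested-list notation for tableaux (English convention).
P = [[1, 3, 5], [2], [4], [6]], Q = [[1, 2, 5], [3], [4], [6]]

Insert each entry of the permutation into P by Schensted row insertion, recording in Q the position of each new cell.

Insert 2: appended to row 1. P = [[2]], Q = [[1]].
Insert 6: appended to row 1. P = [[2, 6]], Q = [[1, 2]].
Insert 4: 4 bumps 6 from row 1; 6 starts row 2. P = [[2, 4], [6]], Q = [[1, 2], [3]].
Insert 3: 3 bumps 4 from row 1; 4 bumps 6 from row 2; 6 starts row 3. P = [[2, 3], [4], [6]], Q = [[1, 2], [3], [4]].
Insert 5: appended to row 1. P = [[2, 3, 5], [4], [6]], Q = [[1, 2, 5], [3], [4]].
Insert 1: 1 bumps 2 from row 1; 2 bumps 4 from row 2; 4 bumps 6 from row 3; 6 starts row 4. P = [[1, 3, 5], [2], [4], [6]], Q = [[1, 2, 5], [3], [4], [6]].

So P = [[1, 3, 5], [2], [4], [6]], Q = [[1, 2, 5], [3], [4], [6]].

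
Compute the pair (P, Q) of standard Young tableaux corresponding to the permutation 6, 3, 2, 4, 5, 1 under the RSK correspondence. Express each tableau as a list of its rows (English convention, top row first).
Insert each entry of the permutation into P by Schensted row insertion, recording in Q the position of each new cell.

After inserting 6: P = [[6]].
After inserting 3: P = [[3], [6]].
After inserting 2: P = [[2], [3], [6]].
After inserting 4: P = [[2, 4], [3], [6]].
After inserting 5: P = [[2, 4, 5], [3], [6]].
After inserting 1: P = [[1, 4, 5], [2], [3], [6]].

So P = [[1, 4, 5], [2], [3], [6]], Q = [[1, 4, 5], [2], [3], [6]].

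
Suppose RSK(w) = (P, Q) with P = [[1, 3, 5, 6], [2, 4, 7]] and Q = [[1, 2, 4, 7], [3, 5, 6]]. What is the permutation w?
Reverse RSK: for i = n, n-1, ..., 1, locate i in Q, remove the corresponding corner cell from P, and reverse-bump its entry up through P; the value ejected from row 1 is w(i).

So w = 2 4 1 7 3 5 6.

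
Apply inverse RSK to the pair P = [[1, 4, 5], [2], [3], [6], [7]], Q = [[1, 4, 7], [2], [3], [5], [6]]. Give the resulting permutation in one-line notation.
7 6 3 4 2 1 5

Reverse the RSK construction: for i from n down to 1, find the cell of Q containing i, remove the entry at that cell from P, and reverse-bump it up through P; the value ejected from row 1 is w(i).

Step i=7: Q has 7 at row 1, column 3; remove that cell from P, ejecting 5. So w(7) = 5. P is now [[1, 4], [2], [3], [6], [7]].
Step i=6: Q has 6 at row 5, column 1; remove 7 from row 5 of P and reverse-bump: 7 enters row 4 and ejects 6; 6 enters row 3 and ejects 3; 3 enters row 2 and ejects 2; 2 enters row 1 and ejects 1. So w(6) = 1. P is now [[2, 4], [3], [6], [7]].
Step i=5: Q has 5 at row 4, column 1; remove 7 from row 4 of P and reverse-bump: 7 enters row 3 and ejects 6; 6 enters row 2 and ejects 3; 3 enters row 1 and ejects 2. So w(5) = 2. P is now [[3, 4], [6], [7]].
Step i=4: Q has 4 at row 1, column 2; remove that cell from P, ejecting 4. So w(4) = 4. P is now [[3], [6], [7]].
Step i=3: Q has 3 at row 3, column 1; remove 7 from row 3 of P and reverse-bump: 7 enters row 2 and ejects 6; 6 enters row 1 and ejects 3. So w(3) = 3. P is now [[6], [7]].
Step i=2: Q has 2 at row 2, column 1; remove 7 from row 2 of P and reverse-bump: 7 enters row 1 and ejects 6. So w(2) = 6. P is now [[7]].
Step i=1: Q has 1 at row 1, column 1; remove that cell from P, ejecting 7. So w(1) = 7. P is now [].

So w = 7 6 3 4 2 1 5.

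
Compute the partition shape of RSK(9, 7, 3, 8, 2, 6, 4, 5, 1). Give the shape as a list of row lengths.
Row-insert each entry into an empty tableau.

After inserting 9: P = [[9]].
After inserting 7: P = [[7], [9]].
After inserting 3: P = [[3], [7], [9]].
After inserting 8: P = [[3, 8], [7], [9]].
After inserting 2: P = [[2, 8], [3], [7], [9]].
After inserting 6: P = [[2, 6], [3, 8], [7], [9]].
After inserting 4: P = [[2, 4], [3, 6], [7, 8], [9]].
After inserting 5: P = [[2, 4, 5], [3, 6], [7, 8], [9]].
After inserting 1: P = [[1, 4, 5], [2, 6], [3, 8], [7], [9]].

The final insertion tableau P = [[1, 4, 5], [2, 6], [3, 8], [7], [9]] has shape [3, 2, 2, 1, 1].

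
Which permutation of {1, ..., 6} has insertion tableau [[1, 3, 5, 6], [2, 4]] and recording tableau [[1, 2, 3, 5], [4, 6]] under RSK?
Reverse the RSK construction: for i from n down to 1, find the cell of Q containing i, remove the entry at that cell from P, and reverse-bump it up through P; the value ejected from row 1 is w(i).

Step i=6: Q has 6 at row 2, column 2; remove 4 from row 2 of P and reverse-bump: 4 enters row 1 and ejects 3. So w(6) = 3. P is now [[1, 4, 5, 6], [2]].
Step i=5: Q has 5 at row 1, column 4; remove that cell from P, ejecting 6. So w(5) = 6. P is now [[1, 4, 5], [2]].
Step i=4: Q has 4 at row 2, column 1; remove 2 from row 2 of P and reverse-bump: 2 enters row 1 and ejects 1. So w(4) = 1. P is now [[2, 4, 5]].
Step i=3: Q has 3 at row 1, column 3; remove that cell from P, ejecting 5. So w(3) = 5. P is now [[2, 4]].
Step i=2: Q has 2 at row 1, column 2; remove that cell from P, ejecting 4. So w(2) = 4. P is now [[2]].
Step i=1: Q has 1 at row 1, column 1; remove that cell from P, ejecting 2. So w(1) = 2. P is now [].

So w = 2 4 5 1 6 3.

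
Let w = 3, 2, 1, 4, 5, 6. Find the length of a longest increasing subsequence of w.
4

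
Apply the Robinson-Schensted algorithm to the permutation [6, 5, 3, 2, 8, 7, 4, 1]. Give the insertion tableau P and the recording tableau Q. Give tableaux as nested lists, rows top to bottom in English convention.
P = [[1, 4], [2, 7], [3, 8], [5], [6]], Q = [[1, 5], [2, 6], [3, 7], [4], [8]]

Insert each entry of the permutation into P by Schensted row insertion, recording in Q the position of each new cell.

Insert 6: appended to row 1. P = [[6]], Q = [[1]].
Insert 5: 5 bumps 6 from row 1; 6 starts row 2. P = [[5], [6]], Q = [[1], [2]].
Insert 3: 3 bumps 5 from row 1; 5 bumps 6 from row 2; 6 starts row 3. P = [[3], [5], [6]], Q = [[1], [2], [3]].
Insert 2: 2 bumps 3 from row 1; 3 bumps 5 from row 2; 5 bumps 6 from row 3; 6 starts row 4. P = [[2], [3], [5], [6]], Q = [[1], [2], [3], [4]].
Insert 8: appended to row 1. P = [[2, 8], [3], [5], [6]], Q = [[1, 5], [2], [3], [4]].
Insert 7: 7 bumps 8 from row 1; 8 appends to row 2. P = [[2, 7], [3, 8], [5], [6]], Q = [[1, 5], [2, 6], [3], [4]].
Insert 4: 4 bumps 7 from row 1; 7 bumps 8 from row 2; 8 appends to row 3. P = [[2, 4], [3, 7], [5, 8], [6]], Q = [[1, 5], [2, 6], [3, 7], [4]].
Insert 1: 1 bumps 2 from row 1; 2 bumps 3 from row 2; 3 bumps 5 from row 3; 5 bumps 6 from row 4; 6 starts row 5. P = [[1, 4], [2, 7], [3, 8], [5], [6]], Q = [[1, 5], [2, 6], [3, 7], [4], [8]].

So P = [[1, 4], [2, 7], [3, 8], [5], [6]], Q = [[1, 5], [2, 6], [3, 7], [4], [8]].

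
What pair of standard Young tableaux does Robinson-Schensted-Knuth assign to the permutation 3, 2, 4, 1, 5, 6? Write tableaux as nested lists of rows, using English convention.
Insert each entry of the permutation into P by Schensted row insertion, recording in Q the position of each new cell.

Insert 3: appended to row 1. P = [[3]], Q = [[1]].
Insert 2: 2 bumps 3 from row 1; 3 starts row 2. P = [[2], [3]], Q = [[1], [2]].
Insert 4: appended to row 1. P = [[2, 4], [3]], Q = [[1, 3], [2]].
Insert 1: 1 bumps 2 from row 1; 2 bumps 3 from row 2; 3 starts row 3. P = [[1, 4], [2], [3]], Q = [[1, 3], [2], [4]].
Insert 5: appended to row 1. P = [[1, 4, 5], [2], [3]], Q = [[1, 3, 5], [2], [4]].
Insert 6: appended to row 1. P = [[1, 4, 5, 6], [2], [3]], Q = [[1, 3, 5, 6], [2], [4]].

So P = [[1, 4, 5, 6], [2], [3]], Q = [[1, 3, 5, 6], [2], [4]].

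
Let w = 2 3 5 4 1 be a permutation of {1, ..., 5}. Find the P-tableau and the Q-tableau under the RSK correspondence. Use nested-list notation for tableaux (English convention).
Insert each entry of the permutation into P by Schensted row insertion, recording in Q the position of each new cell.

Insert 2: appended to row 1. P = [[2]].
Insert 3: appended to row 1. P = [[2, 3]].
Insert 5: appended to row 1. P = [[2, 3, 5]].
Insert 4: 4 bumps 5 from row 1; 5 starts row 2. P = [[2, 3, 4], [5]].
Insert 1: 1 bumps 2 from row 1; 2 bumps 5 from row 2; 5 starts row 3. P = [[1, 3, 4], [2], [5]].

So P = [[1, 3, 4], [2], [5]], Q = [[1, 2, 3], [4], [5]].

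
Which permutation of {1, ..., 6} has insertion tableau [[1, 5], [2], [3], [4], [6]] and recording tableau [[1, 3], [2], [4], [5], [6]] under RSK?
Reverse the RSK construction: for i from n down to 1, find the cell of Q containing i, remove the entry at that cell from P, and reverse-bump it up through P; the value ejected from row 1 is w(i).

Step i=6: Q has 6 at row 5, column 1; remove 6 from row 5 of P and reverse-bump: 6 enters row 4 and ejects 4; 4 enters row 3 and ejects 3; 3 enters row 2 and ejects 2; 2 enters row 1 and ejects 1. So w(6) = 1. P is now [[2, 5], [3], [4], [6]].
Step i=5: Q has 5 at row 4, column 1; remove 6 from row 4 of P and reverse-bump: 6 enters row 3 and ejects 4; 4 enters row 2 and ejects 3; 3 enters row 1 and ejects 2. So w(5) = 2. P is now [[3, 5], [4], [6]].
Step i=4: Q has 4 at row 3, column 1; remove 6 from row 3 of P and reverse-bump: 6 enters row 2 and ejects 4; 4 enters row 1 and ejects 3. So w(4) = 3. P is now [[4, 5], [6]].
Step i=3: Q has 3 at row 1, column 2; remove that cell from P, ejecting 5. So w(3) = 5. P is now [[4], [6]].
Step i=2: Q has 2 at row 2, column 1; remove 6 from row 2 of P and reverse-bump: 6 enters row 1 and ejects 4. So w(2) = 4. P is now [[6]].
Step i=1: Q has 1 at row 1, column 1; remove that cell from P, ejecting 6. So w(1) = 6. P is now [].

So w = 6 4 5 3 2 1.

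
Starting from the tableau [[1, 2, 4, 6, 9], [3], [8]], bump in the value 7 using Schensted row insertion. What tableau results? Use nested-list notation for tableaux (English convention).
In row 1, 7 replaces 9 (the leftmost entry greater than 7); 9 is bumped to row 2. 9 is appended to row 2. The new tableau is [[1, 2, 4, 6, 7], [3, 9], [8]].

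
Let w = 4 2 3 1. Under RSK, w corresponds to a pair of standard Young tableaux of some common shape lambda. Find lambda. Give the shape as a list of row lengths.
Row-insert each entry into an empty tableau.

After inserting 4: P = [[4]].
After inserting 2: P = [[2], [4]].
After inserting 3: P = [[2, 3], [4]].
After inserting 1: P = [[1, 3], [2], [4]].

The final insertion tableau P = [[1, 3], [2], [4]] has shape [2, 1, 1].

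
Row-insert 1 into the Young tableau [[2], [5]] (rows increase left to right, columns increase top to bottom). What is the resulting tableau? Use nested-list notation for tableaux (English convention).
In row 1, 1 replaces 2 (the leftmost entry greater than 1); 2 is bumped to row 2. In row 2, 2 replaces 5 (the leftmost entry greater than 2); 5 is bumped to row 3. 5 starts a new row 3. The new tableau is [[1], [2], [5]].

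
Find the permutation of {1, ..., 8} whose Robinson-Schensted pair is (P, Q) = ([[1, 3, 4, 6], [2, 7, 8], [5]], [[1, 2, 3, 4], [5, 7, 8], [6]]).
Reverse the RSK construction: for i from n down to 1, find the cell of Q containing i, remove the entry at that cell from P, and reverse-bump it up through P; the value ejected from row 1 is w(i).

Step i=8: Q has 8 at row 2, column 3; remove 8 from row 2 of P and reverse-bump: 8 enters row 1 and ejects 6. So w(8) = 6. P is now [[1, 3, 4, 8], [2, 7], [5]].
Step i=7: Q has 7 at row 2, column 2; remove 7 from row 2 of P and reverse-bump: 7 enters row 1 and ejects 4. So w(7) = 4. P is now [[1, 3, 7, 8], [2], [5]].
Step i=6: Q has 6 at row 3, column 1; remove 5 from row 3 of P and reverse-bump: 5 enters row 2 and ejects 2; 2 enters row 1 and ejects 1. So w(6) = 1. P is now [[2, 3, 7, 8], [5]].
Step i=5: Q has 5 at row 2, column 1; remove 5 from row 2 of P and reverse-bump: 5 enters row 1 and ejects 3. So w(5) = 3. P is now [[2, 5, 7, 8]].
Step i=4: Q has 4 at row 1, column 4; remove that cell from P, ejecting 8. So w(4) = 8. P is now [[2, 5, 7]].
Step i=3: Q has 3 at row 1, column 3; remove that cell from P, ejecting 7. So w(3) = 7. P is now [[2, 5]].
Step i=2: Q has 2 at row 1, column 2; remove that cell from P, ejecting 5. So w(2) = 5. P is now [[2]].
Step i=1: Q has 1 at row 1, column 1; remove that cell from P, ejecting 2. So w(1) = 2. P is now [].

So w = 2 5 7 8 3 1 4 6.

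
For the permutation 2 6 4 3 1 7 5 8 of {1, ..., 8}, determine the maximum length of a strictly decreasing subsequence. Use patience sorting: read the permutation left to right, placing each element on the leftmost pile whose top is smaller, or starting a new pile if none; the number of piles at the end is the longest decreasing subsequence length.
2: new pile. tops = [2]
6: onto pile 1 (replacing 2). tops = [6]
4: new pile. tops = [6, 4]
3: new pile. tops = [6, 4, 3]
1: new pile. tops = [6, 4, 3, 1]
7: onto pile 1 (replacing 6). tops = [7, 4, 3, 1]
5: onto pile 2 (replacing 4). tops = [7, 5, 3, 1]
8: onto pile 1 (replacing 7). tops = [8, 5, 3, 1]

4 piles, so the longest decreasing subsequence has length 4.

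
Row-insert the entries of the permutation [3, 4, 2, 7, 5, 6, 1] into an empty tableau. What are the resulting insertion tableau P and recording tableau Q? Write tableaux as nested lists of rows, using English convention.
Insert each entry of the permutation into P by Schensted row insertion, recording in Q the position of each new cell.

After inserting 3: P = [[3]].
After inserting 4: P = [[3, 4]].
After inserting 2: P = [[2, 4], [3]].
After inserting 7: P = [[2, 4, 7], [3]].
After inserting 5: P = [[2, 4, 5], [3, 7]].
After inserting 6: P = [[2, 4, 5, 6], [3, 7]].
After inserting 1: P = [[1, 4, 5, 6], [2, 7], [3]].

So P = [[1, 4, 5, 6], [2, 7], [3]], Q = [[1, 2, 4, 6], [3, 5], [7]].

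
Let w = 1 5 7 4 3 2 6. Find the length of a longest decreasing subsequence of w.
4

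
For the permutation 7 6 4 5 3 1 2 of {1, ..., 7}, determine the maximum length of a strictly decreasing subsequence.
5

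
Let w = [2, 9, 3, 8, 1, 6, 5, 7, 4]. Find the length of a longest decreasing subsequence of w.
5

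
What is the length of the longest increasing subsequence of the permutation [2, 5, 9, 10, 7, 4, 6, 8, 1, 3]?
4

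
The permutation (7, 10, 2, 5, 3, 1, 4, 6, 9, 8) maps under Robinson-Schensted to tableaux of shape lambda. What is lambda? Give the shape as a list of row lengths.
Row-insert each entry into an empty tableau.

After inserting 7: P = [[7]].
After inserting 10: P = [[7, 10]].
After inserting 2: P = [[2, 10], [7]].
After inserting 5: P = [[2, 5], [7, 10]].
After inserting 3: P = [[2, 3], [5, 10], [7]].
After inserting 1: P = [[1, 3], [2, 10], [5], [7]].
After inserting 4: P = [[1, 3, 4], [2, 10], [5], [7]].
After inserting 6: P = [[1, 3, 4, 6], [2, 10], [5], [7]].
After inserting 9: P = [[1, 3, 4, 6, 9], [2, 10], [5], [7]].
After inserting 8: P = [[1, 3, 4, 6, 8], [2, 9], [5, 10], [7]].

The final insertion tableau P = [[1, 3, 4, 6, 8], [2, 9], [5, 10], [7]] has shape [5, 2, 2, 1].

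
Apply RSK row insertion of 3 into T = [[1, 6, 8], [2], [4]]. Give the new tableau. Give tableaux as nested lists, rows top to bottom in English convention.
[[1, 3, 8], [2, 6], [4]]

In row 1, 3 replaces 6 (the leftmost entry greater than 3); 6 is bumped to row 2. 6 is appended to row 2. The new tableau is [[1, 3, 8], [2, 6], [4]].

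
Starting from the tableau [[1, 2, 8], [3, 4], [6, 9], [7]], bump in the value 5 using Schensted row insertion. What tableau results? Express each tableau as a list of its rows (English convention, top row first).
[[1, 2, 5], [3, 4, 8], [6, 9], [7]]

In row 1, 5 replaces 8 (the leftmost entry greater than 5); 8 is bumped to row 2. 8 is appended to row 2. The new tableau is [[1, 2, 5], [3, 4, 8], [6, 9], [7]].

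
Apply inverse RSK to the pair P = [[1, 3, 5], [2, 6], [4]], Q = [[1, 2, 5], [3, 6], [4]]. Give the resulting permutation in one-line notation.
2 4 3 1 6 5

Reverse the RSK construction: for i from n down to 1, find the cell of Q containing i, remove the entry at that cell from P, and reverse-bump it up through P; the value ejected from row 1 is w(i).

Step i=6: Q has 6 at row 2, column 2; remove 6 from row 2 of P and reverse-bump: 6 enters row 1 and ejects 5. So w(6) = 5. P is now [[1, 3, 6], [2], [4]].
Step i=5: Q has 5 at row 1, column 3; remove that cell from P, ejecting 6. So w(5) = 6. P is now [[1, 3], [2], [4]].
Step i=4: Q has 4 at row 3, column 1; remove 4 from row 3 of P and reverse-bump: 4 enters row 2 and ejects 2; 2 enters row 1 and ejects 1. So w(4) = 1. P is now [[2, 3], [4]].
Step i=3: Q has 3 at row 2, column 1; remove 4 from row 2 of P and reverse-bump: 4 enters row 1 and ejects 3. So w(3) = 3. P is now [[2, 4]].
Step i=2: Q has 2 at row 1, column 2; remove that cell from P, ejecting 4. So w(2) = 4. P is now [[2]].
Step i=1: Q has 1 at row 1, column 1; remove that cell from P, ejecting 2. So w(1) = 2. P is now [].

So w = 2 4 3 1 6 5.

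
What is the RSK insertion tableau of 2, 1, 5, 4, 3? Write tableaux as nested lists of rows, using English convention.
Insert 2: appended to row 1. P = [[2]].
Insert 1: 1 bumps 2 from row 1; 2 starts row 2. P = [[1], [2]].
Insert 5: appended to row 1. P = [[1, 5], [2]].
Insert 4: 4 bumps 5 from row 1; 5 appends to row 2. P = [[1, 4], [2, 5]].
Insert 3: 3 bumps 4 from row 1; 4 bumps 5 from row 2; 5 starts row 3. P = [[1, 3], [2, 4], [5]].

So P = [[1, 3], [2, 4], [5]].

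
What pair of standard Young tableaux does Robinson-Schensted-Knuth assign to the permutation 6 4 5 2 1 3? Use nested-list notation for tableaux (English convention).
P = [[1, 3], [2, 5], [4], [6]], Q = [[1, 3], [2, 6], [4], [5]]

Insert each entry of the permutation into P by Schensted row insertion, recording in Q the position of each new cell.

Insert 6: appended to row 1. P = [[6]].
Insert 4: 4 bumps 6 from row 1; 6 starts row 2. P = [[4], [6]].
Insert 5: appended to row 1. P = [[4, 5], [6]].
Insert 2: 2 bumps 4 from row 1; 4 bumps 6 from row 2; 6 starts row 3. P = [[2, 5], [4], [6]].
Insert 1: 1 bumps 2 from row 1; 2 bumps 4 from row 2; 4 bumps 6 from row 3; 6 starts row 4. P = [[1, 5], [2], [4], [6]].
Insert 3: 3 bumps 5 from row 1; 5 appends to row 2. P = [[1, 3], [2, 5], [4], [6]].

So P = [[1, 3], [2, 5], [4], [6]], Q = [[1, 3], [2, 6], [4], [5]].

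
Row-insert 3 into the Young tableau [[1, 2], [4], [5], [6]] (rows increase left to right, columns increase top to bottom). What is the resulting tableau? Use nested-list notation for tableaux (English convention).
[[1, 2, 3], [4], [5], [6]]

3 is larger than every entry of row 1, so it is appended to row 1. The new tableau is [[1, 2, 3], [4], [5], [6]].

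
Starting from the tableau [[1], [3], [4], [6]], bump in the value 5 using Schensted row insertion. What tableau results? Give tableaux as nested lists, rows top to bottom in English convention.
[[1, 5], [3], [4], [6]]

5 is larger than every entry of row 1, so it is appended to row 1. The new tableau is [[1, 5], [3], [4], [6]].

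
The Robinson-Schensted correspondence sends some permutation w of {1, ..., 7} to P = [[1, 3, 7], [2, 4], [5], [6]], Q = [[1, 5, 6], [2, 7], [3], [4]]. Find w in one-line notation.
6 5 2 1 4 7 3

Reverse the RSK construction: for i from n down to 1, find the cell of Q containing i, remove the entry at that cell from P, and reverse-bump it up through P; the value ejected from row 1 is w(i).

Step i=7: Q has 7 at row 2, column 2; remove 4 from row 2 of P and reverse-bump: 4 enters row 1 and ejects 3. So w(7) = 3. P is now [[1, 4, 7], [2], [5], [6]].
Step i=6: Q has 6 at row 1, column 3; remove that cell from P, ejecting 7. So w(6) = 7. P is now [[1, 4], [2], [5], [6]].
Step i=5: Q has 5 at row 1, column 2; remove that cell from P, ejecting 4. So w(5) = 4. P is now [[1], [2], [5], [6]].
Step i=4: Q has 4 at row 4, column 1; remove 6 from row 4 of P and reverse-bump: 6 enters row 3 and ejects 5; 5 enters row 2 and ejects 2; 2 enters row 1 and ejects 1. So w(4) = 1. P is now [[2], [5], [6]].
Step i=3: Q has 3 at row 3, column 1; remove 6 from row 3 of P and reverse-bump: 6 enters row 2 and ejects 5; 5 enters row 1 and ejects 2. So w(3) = 2. P is now [[5], [6]].
Step i=2: Q has 2 at row 2, column 1; remove 6 from row 2 of P and reverse-bump: 6 enters row 1 and ejects 5. So w(2) = 5. P is now [[6]].
Step i=1: Q has 1 at row 1, column 1; remove that cell from P, ejecting 6. So w(1) = 6. P is now [].

So w = 6 5 2 1 4 7 3.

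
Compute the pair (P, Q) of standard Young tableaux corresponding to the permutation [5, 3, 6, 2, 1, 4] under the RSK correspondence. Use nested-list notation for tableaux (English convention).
Insert each entry of the permutation into P by Schensted row insertion, recording in Q the position of each new cell.

Insert 5: appended to row 1. P = [[5]], Q = [[1]].
Insert 3: 3 bumps 5 from row 1; 5 starts row 2. P = [[3], [5]], Q = [[1], [2]].
Insert 6: appended to row 1. P = [[3, 6], [5]], Q = [[1, 3], [2]].
Insert 2: 2 bumps 3 from row 1; 3 bumps 5 from row 2; 5 starts row 3. P = [[2, 6], [3], [5]], Q = [[1, 3], [2], [4]].
Insert 1: 1 bumps 2 from row 1; 2 bumps 3 from row 2; 3 bumps 5 from row 3; 5 starts row 4. P = [[1, 6], [2], [3], [5]], Q = [[1, 3], [2], [4], [5]].
Insert 4: 4 bumps 6 from row 1; 6 appends to row 2. P = [[1, 4], [2, 6], [3], [5]], Q = [[1, 3], [2, 6], [4], [5]].

So P = [[1, 4], [2, 6], [3], [5]], Q = [[1, 3], [2, 6], [4], [5]].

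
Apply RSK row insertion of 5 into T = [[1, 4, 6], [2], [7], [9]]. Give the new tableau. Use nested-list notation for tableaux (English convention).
In row 1, 5 replaces 6 (the leftmost entry greater than 5); 6 is bumped to row 2. 6 is appended to row 2. The new tableau is [[1, 4, 5], [2, 6], [7], [9]].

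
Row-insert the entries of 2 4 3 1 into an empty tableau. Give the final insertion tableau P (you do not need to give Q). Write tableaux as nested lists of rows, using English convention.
P = [[1, 3], [2], [4]]

After inserting 2: P = [[2]].
After inserting 4: P = [[2, 4]].
After inserting 3: P = [[2, 3], [4]].
After inserting 1: P = [[1, 3], [2], [4]].

So P = [[1, 3], [2], [4]].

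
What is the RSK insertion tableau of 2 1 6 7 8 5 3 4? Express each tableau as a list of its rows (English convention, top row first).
P = [[1, 3, 4, 8], [2, 5, 7], [6]]

After inserting 2: P = [[2]].
After inserting 1: P = [[1], [2]].
After inserting 6: P = [[1, 6], [2]].
After inserting 7: P = [[1, 6, 7], [2]].
After inserting 8: P = [[1, 6, 7, 8], [2]].
After inserting 5: P = [[1, 5, 7, 8], [2, 6]].
After inserting 3: P = [[1, 3, 7, 8], [2, 5], [6]].
After inserting 4: P = [[1, 3, 4, 8], [2, 5, 7], [6]].

So P = [[1, 3, 4, 8], [2, 5, 7], [6]].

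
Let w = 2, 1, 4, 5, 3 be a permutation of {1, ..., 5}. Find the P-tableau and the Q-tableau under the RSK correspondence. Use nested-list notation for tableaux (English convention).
Insert each entry of the permutation into P by Schensted row insertion, recording in Q the position of each new cell.

Insert 2: appended to row 1. P = [[2]], Q = [[1]].
Insert 1: 1 bumps 2 from row 1; 2 starts row 2. P = [[1], [2]], Q = [[1], [2]].
Insert 4: appended to row 1. P = [[1, 4], [2]], Q = [[1, 3], [2]].
Insert 5: appended to row 1. P = [[1, 4, 5], [2]], Q = [[1, 3, 4], [2]].
Insert 3: 3 bumps 4 from row 1; 4 appends to row 2. P = [[1, 3, 5], [2, 4]], Q = [[1, 3, 4], [2, 5]].

So P = [[1, 3, 5], [2, 4]], Q = [[1, 3, 4], [2, 5]].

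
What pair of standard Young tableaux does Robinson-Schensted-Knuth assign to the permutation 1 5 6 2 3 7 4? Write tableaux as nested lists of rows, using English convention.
Insert each entry of the permutation into P by Schensted row insertion, recording in Q the position of each new cell.

After inserting 1: P = [[1]].
After inserting 5: P = [[1, 5]].
After inserting 6: P = [[1, 5, 6]].
After inserting 2: P = [[1, 2, 6], [5]].
After inserting 3: P = [[1, 2, 3], [5, 6]].
After inserting 7: P = [[1, 2, 3, 7], [5, 6]].
After inserting 4: P = [[1, 2, 3, 4], [5, 6, 7]].

So P = [[1, 2, 3, 4], [5, 6, 7]], Q = [[1, 2, 3, 6], [4, 5, 7]].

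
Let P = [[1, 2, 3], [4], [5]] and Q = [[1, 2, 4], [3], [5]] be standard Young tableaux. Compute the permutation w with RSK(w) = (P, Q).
Reverse the RSK construction: for i from n down to 1, find the cell of Q containing i, remove the entry at that cell from P, and reverse-bump it up through P; the value ejected from row 1 is w(i).

Step i=5: Q has 5 at row 3, column 1; remove 5 from row 3 of P and reverse-bump: 5 enters row 2 and ejects 4; 4 enters row 1 and ejects 3. So w(5) = 3. P is now [[1, 2, 4], [5]].
Step i=4: Q has 4 at row 1, column 3; remove that cell from P, ejecting 4. So w(4) = 4. P is now [[1, 2], [5]].
Step i=3: Q has 3 at row 2, column 1; remove 5 from row 2 of P and reverse-bump: 5 enters row 1 and ejects 2. So w(3) = 2. P is now [[1, 5]].
Step i=2: Q has 2 at row 1, column 2; remove that cell from P, ejecting 5. So w(2) = 5. P is now [[1]].
Step i=1: Q has 1 at row 1, column 1; remove that cell from P, ejecting 1. So w(1) = 1. P is now [].

So w = 1 5 2 4 3.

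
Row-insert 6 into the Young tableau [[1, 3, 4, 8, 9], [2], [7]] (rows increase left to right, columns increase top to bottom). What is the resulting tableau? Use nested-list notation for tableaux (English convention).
In row 1, 6 replaces 8 (the leftmost entry greater than 6); 8 is bumped to row 2. 8 is appended to row 2. The new tableau is [[1, 3, 4, 6, 9], [2, 8], [7]].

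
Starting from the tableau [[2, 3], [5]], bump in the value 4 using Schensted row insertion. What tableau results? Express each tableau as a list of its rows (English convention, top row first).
[[2, 3, 4], [5]]

4 is larger than every entry of row 1, so it is appended to row 1. The new tableau is [[2, 3, 4], [5]].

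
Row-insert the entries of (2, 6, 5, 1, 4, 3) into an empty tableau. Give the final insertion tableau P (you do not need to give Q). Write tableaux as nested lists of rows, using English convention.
P = [[1, 3], [2, 4], [5], [6]]

Insert 2: appended to row 1. P = [[2]].
Insert 6: appended to row 1. P = [[2, 6]].
Insert 5: 5 bumps 6 from row 1; 6 starts row 2. P = [[2, 5], [6]].
Insert 1: 1 bumps 2 from row 1; 2 bumps 6 from row 2; 6 starts row 3. P = [[1, 5], [2], [6]].
Insert 4: 4 bumps 5 from row 1; 5 appends to row 2. P = [[1, 4], [2, 5], [6]].
Insert 3: 3 bumps 4 from row 1; 4 bumps 5 from row 2; 5 bumps 6 from row 3; 6 starts row 4. P = [[1, 3], [2, 4], [5], [6]].

So P = [[1, 3], [2, 4], [5], [6]].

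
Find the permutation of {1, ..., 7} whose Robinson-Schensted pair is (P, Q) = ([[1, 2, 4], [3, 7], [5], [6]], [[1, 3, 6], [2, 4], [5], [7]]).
Reverse RSK: for i = n, n-1, ..., 1, locate i in Q, remove the corresponding corner cell from P, and reverse-bump its entry up through P; the value ejected from row 1 is w(i).

So w = 6 1 7 5 3 4 2.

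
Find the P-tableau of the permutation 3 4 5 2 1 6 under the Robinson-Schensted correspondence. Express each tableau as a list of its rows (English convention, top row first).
P = [[1, 4, 5, 6], [2], [3]]

Insert 3: appended to row 1. P = [[3]].
Insert 4: appended to row 1. P = [[3, 4]].
Insert 5: appended to row 1. P = [[3, 4, 5]].
Insert 2: 2 bumps 3 from row 1; 3 starts row 2. P = [[2, 4, 5], [3]].
Insert 1: 1 bumps 2 from row 1; 2 bumps 3 from row 2; 3 starts row 3. P = [[1, 4, 5], [2], [3]].
Insert 6: appended to row 1. P = [[1, 4, 5, 6], [2], [3]].

So P = [[1, 4, 5, 6], [2], [3]].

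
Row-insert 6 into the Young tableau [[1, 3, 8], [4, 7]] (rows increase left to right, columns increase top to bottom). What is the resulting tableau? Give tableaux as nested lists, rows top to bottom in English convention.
[[1, 3, 6], [4, 7, 8]]

In row 1, 6 replaces 8 (the leftmost entry greater than 6); 8 is bumped to row 2. 8 is appended to row 2. The new tableau is [[1, 3, 6], [4, 7, 8]].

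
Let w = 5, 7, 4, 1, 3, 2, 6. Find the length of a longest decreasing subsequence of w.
4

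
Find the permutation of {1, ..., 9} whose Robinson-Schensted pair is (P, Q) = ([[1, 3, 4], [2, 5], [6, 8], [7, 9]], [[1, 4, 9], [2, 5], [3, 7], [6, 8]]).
7 6 2 9 8 1 5 3 4

Reverse the RSK construction: for i from n down to 1, find the cell of Q containing i, remove the entry at that cell from P, and reverse-bump it up through P; the value ejected from row 1 is w(i).

Step i=9: Q has 9 at row 1, column 3; remove that cell from P, ejecting 4. So w(9) = 4. P is now [[1, 3], [2, 5], [6, 8], [7, 9]].
Step i=8: Q has 8 at row 4, column 2; remove 9 from row 4 of P and reverse-bump: 9 enters row 3 and ejects 8; 8 enters row 2 and ejects 5; 5 enters row 1 and ejects 3. So w(8) = 3. P is now [[1, 5], [2, 8], [6, 9], [7]].
Step i=7: Q has 7 at row 3, column 2; remove 9 from row 3 of P and reverse-bump: 9 enters row 2 and ejects 8; 8 enters row 1 and ejects 5. So w(7) = 5. P is now [[1, 8], [2, 9], [6], [7]].
Step i=6: Q has 6 at row 4, column 1; remove 7 from row 4 of P and reverse-bump: 7 enters row 3 and ejects 6; 6 enters row 2 and ejects 2; 2 enters row 1 and ejects 1. So w(6) = 1. P is now [[2, 8], [6, 9], [7]].
Step i=5: Q has 5 at row 2, column 2; remove 9 from row 2 of P and reverse-bump: 9 enters row 1 and ejects 8. So w(5) = 8. P is now [[2, 9], [6], [7]].
Step i=4: Q has 4 at row 1, column 2; remove that cell from P, ejecting 9. So w(4) = 9. P is now [[2], [6], [7]].
Step i=3: Q has 3 at row 3, column 1; remove 7 from row 3 of P and reverse-bump: 7 enters row 2 and ejects 6; 6 enters row 1 and ejects 2. So w(3) = 2. P is now [[6], [7]].
Step i=2: Q has 2 at row 2, column 1; remove 7 from row 2 of P and reverse-bump: 7 enters row 1 and ejects 6. So w(2) = 6. P is now [[7]].
Step i=1: Q has 1 at row 1, column 1; remove that cell from P, ejecting 7. So w(1) = 7. P is now [].

So w = 7 6 2 9 8 1 5 3 4.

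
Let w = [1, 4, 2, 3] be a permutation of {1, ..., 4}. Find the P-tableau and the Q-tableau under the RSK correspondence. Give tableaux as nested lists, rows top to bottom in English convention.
Insert each entry of the permutation into P by Schensted row insertion, recording in Q the position of each new cell.

After inserting 1: P = [[1]].
After inserting 4: P = [[1, 4]].
After inserting 2: P = [[1, 2], [4]].
After inserting 3: P = [[1, 2, 3], [4]].

So P = [[1, 2, 3], [4]], Q = [[1, 2, 4], [3]].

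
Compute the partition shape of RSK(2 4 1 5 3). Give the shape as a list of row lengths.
Row-insert each entry into an empty tableau.

After inserting 2: P = [[2]].
After inserting 4: P = [[2, 4]].
After inserting 1: P = [[1, 4], [2]].
After inserting 5: P = [[1, 4, 5], [2]].
After inserting 3: P = [[1, 3, 5], [2, 4]].

The final insertion tableau P = [[1, 3, 5], [2, 4]] has shape [3, 2].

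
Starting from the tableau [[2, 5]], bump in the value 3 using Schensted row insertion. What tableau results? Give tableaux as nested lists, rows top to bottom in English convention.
[[2, 3], [5]]

In row 1, 3 replaces 5 (the leftmost entry greater than 3); 5 is bumped to row 2. 5 starts a new row 2. The new tableau is [[2, 3], [5]].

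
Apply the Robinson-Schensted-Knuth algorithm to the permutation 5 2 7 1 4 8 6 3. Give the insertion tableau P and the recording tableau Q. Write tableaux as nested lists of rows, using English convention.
Insert each entry of the permutation into P by Schensted row insertion, recording in Q the position of each new cell.

Insert 5: appended to row 1. P = [[5]], Q = [[1]].
Insert 2: 2 bumps 5 from row 1; 5 starts row 2. P = [[2], [5]], Q = [[1], [2]].
Insert 7: appended to row 1. P = [[2, 7], [5]], Q = [[1, 3], [2]].
Insert 1: 1 bumps 2 from row 1; 2 bumps 5 from row 2; 5 starts row 3. P = [[1, 7], [2], [5]], Q = [[1, 3], [2], [4]].
Insert 4: 4 bumps 7 from row 1; 7 appends to row 2. P = [[1, 4], [2, 7], [5]], Q = [[1, 3], [2, 5], [4]].
Insert 8: appended to row 1. P = [[1, 4, 8], [2, 7], [5]], Q = [[1, 3, 6], [2, 5], [4]].
Insert 6: 6 bumps 8 from row 1; 8 appends to row 2. P = [[1, 4, 6], [2, 7, 8], [5]], Q = [[1, 3, 6], [2, 5, 7], [4]].
Insert 3: 3 bumps 4 from row 1; 4 bumps 7 from row 2; 7 appends to row 3. P = [[1, 3, 6], [2, 4, 8], [5, 7]], Q = [[1, 3, 6], [2, 5, 7], [4, 8]].

So P = [[1, 3, 6], [2, 4, 8], [5, 7]], Q = [[1, 3, 6], [2, 5, 7], [4, 8]].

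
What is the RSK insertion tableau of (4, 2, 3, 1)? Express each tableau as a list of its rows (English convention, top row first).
P = [[1, 3], [2], [4]]

Insert 4: appended to row 1. P = [[4]].
Insert 2: 2 bumps 4 from row 1; 4 starts row 2. P = [[2], [4]].
Insert 3: appended to row 1. P = [[2, 3], [4]].
Insert 1: 1 bumps 2 from row 1; 2 bumps 4 from row 2; 4 starts row 3. P = [[1, 3], [2], [4]].

So P = [[1, 3], [2], [4]].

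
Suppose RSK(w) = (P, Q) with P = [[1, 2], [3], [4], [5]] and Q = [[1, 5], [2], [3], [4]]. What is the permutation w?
Reverse RSK: for i = n, n-1, ..., 1, locate i in Q, remove the corresponding corner cell from P, and reverse-bump its entry up through P; the value ejected from row 1 is w(i).

So w = 5 4 3 1 2.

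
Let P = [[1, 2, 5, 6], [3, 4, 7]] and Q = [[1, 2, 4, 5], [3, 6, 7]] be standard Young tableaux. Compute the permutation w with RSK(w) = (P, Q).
Reverse the RSK construction: for i from n down to 1, find the cell of Q containing i, remove the entry at that cell from P, and reverse-bump it up through P; the value ejected from row 1 is w(i).

Step i=7: Q has 7 at row 2, column 3; remove 7 from row 2 of P and reverse-bump: 7 enters row 1 and ejects 6. So w(7) = 6. P is now [[1, 2, 5, 7], [3, 4]].
Step i=6: Q has 6 at row 2, column 2; remove 4 from row 2 of P and reverse-bump: 4 enters row 1 and ejects 2. So w(6) = 2. P is now [[1, 4, 5, 7], [3]].
Step i=5: Q has 5 at row 1, column 4; remove that cell from P, ejecting 7. So w(5) = 7. P is now [[1, 4, 5], [3]].
Step i=4: Q has 4 at row 1, column 3; remove that cell from P, ejecting 5. So w(4) = 5. P is now [[1, 4], [3]].
Step i=3: Q has 3 at row 2, column 1; remove 3 from row 2 of P and reverse-bump: 3 enters row 1 and ejects 1. So w(3) = 1. P is now [[3, 4]].
Step i=2: Q has 2 at row 1, column 2; remove that cell from P, ejecting 4. So w(2) = 4. P is now [[3]].
Step i=1: Q has 1 at row 1, column 1; remove that cell from P, ejecting 3. So w(1) = 3. P is now [].

So w = 3 4 1 5 7 2 6.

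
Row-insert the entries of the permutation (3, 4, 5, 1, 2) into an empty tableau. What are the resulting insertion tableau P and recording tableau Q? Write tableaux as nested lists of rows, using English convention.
Insert each entry of the permutation into P by Schensted row insertion, recording in Q the position of each new cell.

After inserting 3: P = [[3]].
After inserting 4: P = [[3, 4]].
After inserting 5: P = [[3, 4, 5]].
After inserting 1: P = [[1, 4, 5], [3]].
After inserting 2: P = [[1, 2, 5], [3, 4]].

So P = [[1, 2, 5], [3, 4]], Q = [[1, 2, 3], [4, 5]].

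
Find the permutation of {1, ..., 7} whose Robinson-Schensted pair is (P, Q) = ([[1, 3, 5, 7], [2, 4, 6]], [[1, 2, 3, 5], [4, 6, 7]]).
2 4 6 1 7 3 5

Reverse the RSK construction: for i from n down to 1, find the cell of Q containing i, remove the entry at that cell from P, and reverse-bump it up through P; the value ejected from row 1 is w(i).

Step i=7: Q has 7 at row 2, column 3; remove 6 from row 2 of P and reverse-bump: 6 enters row 1 and ejects 5. So w(7) = 5. P is now [[1, 3, 6, 7], [2, 4]].
Step i=6: Q has 6 at row 2, column 2; remove 4 from row 2 of P and reverse-bump: 4 enters row 1 and ejects 3. So w(6) = 3. P is now [[1, 4, 6, 7], [2]].
Step i=5: Q has 5 at row 1, column 4; remove that cell from P, ejecting 7. So w(5) = 7. P is now [[1, 4, 6], [2]].
Step i=4: Q has 4 at row 2, column 1; remove 2 from row 2 of P and reverse-bump: 2 enters row 1 and ejects 1. So w(4) = 1. P is now [[2, 4, 6]].
Step i=3: Q has 3 at row 1, column 3; remove that cell from P, ejecting 6. So w(3) = 6. P is now [[2, 4]].
Step i=2: Q has 2 at row 1, column 2; remove that cell from P, ejecting 4. So w(2) = 4. P is now [[2]].
Step i=1: Q has 1 at row 1, column 1; remove that cell from P, ejecting 2. So w(1) = 2. P is now [].

So w = 2 4 6 1 7 3 5.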